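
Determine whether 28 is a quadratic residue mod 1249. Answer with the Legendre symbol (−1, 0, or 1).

Pull out 2^2: since 1249 ≡ 1 (mod 8), (2/1249) = +1, so (2/1249)^2 = +1.
Reciprocity: 7 ≡ 3 and 1249 ≡ 1 (mod 4), so (7/1249) = +(1249/7).
Reduce top mod 7: now compute (3/7).
Reciprocity: 3 ≡ 3 and 7 ≡ 3 (mod 4), so (3/7) = −(7/3).
Reduce top mod 3: now compute (1/3).
Reached (1/3) = 1. Collecting the sign flips along the way, the symbol is -1.

-1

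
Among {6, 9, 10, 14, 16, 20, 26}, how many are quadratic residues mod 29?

(6/29) = +1 → QR.
(9/29) = +1 → QR.
(10/29) = -1 → non-residue.
(14/29) = -1 → non-residue.
(16/29) = +1 → QR.
(20/29) = +1 → QR.
(26/29) = -1 → non-residue.
Total quadratic residues among the 7: 4.

4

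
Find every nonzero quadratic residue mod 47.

Square k = 1,…,23 (k and 47−k give the same square):
1²=1, 2²=4, 3²=9, 4²=16, 5²=25, 6²=36, 7²≡2, 8²≡17, 9²≡34, 10²≡6, 11²≡27, 12²≡3, 13²≡28, 14²≡8, 15²≡37, 16²≡21, 17²≡7, 18²≡42, 19²≡32, 20²≡24, 21²≡18, 22²≡14, 23²≡12 (mod 47).
So the quadratic residues mod 47 are {1, 2, 3, 4, 6, 7, 8, 9, 12, 14, 16, 17, 18, 21, 24, 25, 27, 28, 32, 34, 36, 37, 42}.

1,2,3,4,6,7,8,9,12,14,16,17,18,21,24,25,27,28,32,34,36,37,42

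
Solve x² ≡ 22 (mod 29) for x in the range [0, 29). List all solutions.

14, 15

29 ≡ 1 (mod 4), so we find a root by search.
Trying successive values, 14² = 196 ≡ 22 (mod 29). The other root is 29 − 14 = 15.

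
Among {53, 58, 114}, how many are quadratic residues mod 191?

(53/191) = -1 → non-residue.
(58/191) = -1 → non-residue.
(114/191) = -1 → non-residue.
Total quadratic residues among the 3: 0.

0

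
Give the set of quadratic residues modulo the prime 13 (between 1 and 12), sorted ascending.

Square k = 1,…,6 (k and 13−k give the same square):
1²=1, 2²=4, 3²=9, 4²≡3, 5²≡12, 6²≡10 (mod 13).
So the quadratic residues mod 13 are {1, 3, 4, 9, 10, 12}.

1,3,4,9,10,12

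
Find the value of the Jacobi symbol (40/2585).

0

Pull out 2^3: since 2585 ≡ 1 (mod 8), (2/2585) = +1, so (2/2585)^3 = +1.
Reciprocity: 5 ≡ 1 and 2585 ≡ 1 (mod 4), so (5/2585) = +(2585/5).
Reduce top mod 5: now compute (0/5).
Top reduces to 0: gcd > 1, so the symbol is 0.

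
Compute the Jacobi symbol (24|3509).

Pull out 2^3: since 3509 ≡ 5 (mod 8), (2/3509) = -1, so (2/3509)^3 = -1.
Reciprocity: 3 ≡ 3 and 3509 ≡ 1 (mod 4), so (3/3509) = +(3509/3).
Reduce top mod 3: now compute (2/3).
Pull out 2: since 3 ≡ 3 (mod 8), (2/3) = -1.
Reached (1/3) = 1. Collecting the sign flips along the way, the symbol is +1.

1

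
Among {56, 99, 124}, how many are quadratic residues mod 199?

2

(56/199) = +1 → QR.
(99/199) = -1 → non-residue.
(124/199) = +1 → QR.
Total quadratic residues among the 3: 2.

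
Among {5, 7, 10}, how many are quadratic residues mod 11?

1

(5/11) = +1 → QR.
(7/11) = -1 → non-residue.
(10/11) = -1 → non-residue.
Total quadratic residues among the 3: 1.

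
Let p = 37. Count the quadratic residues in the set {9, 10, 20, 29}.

(9/37) = +1 → QR.
(10/37) = +1 → QR.
(20/37) = -1 → non-residue.
(29/37) = -1 → non-residue.
Total quadratic residues among the 4: 2.

2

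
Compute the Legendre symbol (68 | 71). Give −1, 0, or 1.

Euler's criterion: (68/71) ≡ 68^35 (mod 71).
68^2 ≡ 9 (mod 71)
68^4 ≡ 10 (mod 71)
68^8 ≡ 29 (mod 71)
68^16 ≡ 60 (mod 71)
68^32 ≡ 50 (mod 71)
68^35 = 68^(32+2+1) ≡ 70 (mod 71).
Result is 70 ≡ −1, so (68/71) = −1.

-1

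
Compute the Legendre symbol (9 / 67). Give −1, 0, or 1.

1

Reciprocity: 9 ≡ 1 and 67 ≡ 3 (mod 4), so (9/67) = +(67/9).
Reduce top mod 9: now compute (4/9).
Pull out 2^2: since 9 ≡ 1 (mod 8), (2/9) = +1, so (2/9)^2 = +1.
Reached (1/9) = 1. Collecting the sign flips along the way, the symbol is +1.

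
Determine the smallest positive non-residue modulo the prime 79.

3

(2/79) = +1, so 2 is a residue.
(3/79) = −1, so 3 is the smallest positive non-residue mod 79.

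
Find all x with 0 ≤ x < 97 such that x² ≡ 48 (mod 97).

97 ≡ 1 (mod 4), so we find a root by search.
Trying successive values, 40² = 1600 ≡ 48 (mod 97). The other root is 97 − 40 = 57.

40, 57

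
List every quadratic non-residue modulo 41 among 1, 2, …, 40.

Square k = 1,…,20 (k and 41−k give the same square):
1²=1, 2²=4, 3²=9, 4²=16, 5²=25, 6²=36, 7²≡8, 8²≡23, 9²≡40, 10²≡18, 11²≡39, 12²≡21, 13²≡5, 14²≡32, 15²≡20, 16²≡10, 17²≡2, 18²≡37, 19²≡33, 20²≡31 (mod 41).
The residues are {1, 2, 4, 5, 8, 9, 10, 16, 18, 20, 21, 23, 25, 31, 32, 33, 36, 37, 39, 40}; the non-residues are the remaining 20 nonzero classes.

3 6 7 11 12 13 14 15 17 19 22 24 26 27 28 29 30 34 35 38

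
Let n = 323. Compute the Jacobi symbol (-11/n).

First reduce: -11 ≡ 312 (mod 323).
Pull out 2^3: since 323 ≡ 3 (mod 8), (2/323) = -1, so (2/323)^3 = -1.
Reciprocity: 39 ≡ 3 and 323 ≡ 3 (mod 4), so (39/323) = −(323/39).
Reduce top mod 39: now compute (11/39).
Reciprocity: 11 ≡ 3 and 39 ≡ 3 (mod 4), so (11/39) = −(39/11).
Reduce top mod 11: now compute (6/11).
Pull out 2: since 11 ≡ 3 (mod 8), (2/11) = -1.
Reciprocity: 3 ≡ 3 and 11 ≡ 3 (mod 4), so (3/11) = −(11/3).
Reduce top mod 3: now compute (2/3).
Pull out 2: since 3 ≡ 3 (mod 8), (2/3) = -1.
Reached (1/3) = 1. Collecting the sign flips along the way, the symbol is +1.

1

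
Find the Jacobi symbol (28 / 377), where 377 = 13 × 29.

-1

Pull out 2^2: since 377 ≡ 1 (mod 8), (2/377) = +1, so (2/377)^2 = +1.
Reciprocity: 7 ≡ 3 and 377 ≡ 1 (mod 4), so (7/377) = +(377/7).
Reduce top mod 7: now compute (6/7).
Pull out 2: since 7 ≡ 7 (mod 8), (2/7) = +1.
Reciprocity: 3 ≡ 3 and 7 ≡ 3 (mod 4), so (3/7) = −(7/3).
Reduce top mod 3: now compute (1/3).
Reached (1/3) = 1. Collecting the sign flips along the way, the symbol is -1.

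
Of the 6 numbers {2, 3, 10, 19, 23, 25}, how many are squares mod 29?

(2/29) = -1 → non-residue.
(3/29) = -1 → non-residue.
(10/29) = -1 → non-residue.
(19/29) = -1 → non-residue.
(23/29) = +1 → QR.
(25/29) = +1 → QR.
Total quadratic residues among the 6: 2.

2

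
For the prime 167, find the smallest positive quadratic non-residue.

5

(2/167) = +1, so 2 is a residue.
(3/167) = +1, so 3 is a residue.
(4/167) = +1, so 4 is a residue.
(5/167) = −1, so 5 is the smallest positive non-residue mod 167.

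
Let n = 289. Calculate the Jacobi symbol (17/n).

0

Reciprocity: 17 ≡ 1 and 289 ≡ 1 (mod 4), so (17/289) = +(289/17).
Reduce top mod 17: now compute (0/17).
Top reduces to 0: gcd > 1, so the symbol is 0.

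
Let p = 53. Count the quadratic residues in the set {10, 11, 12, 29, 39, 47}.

4

(10/53) = +1 → QR.
(11/53) = +1 → QR.
(12/53) = -1 → non-residue.
(29/53) = +1 → QR.
(39/53) = -1 → non-residue.
(47/53) = +1 → QR.
Total quadratic residues among the 6: 4.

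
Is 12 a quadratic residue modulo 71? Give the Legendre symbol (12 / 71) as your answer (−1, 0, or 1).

1

Euler's criterion: (12/71) ≡ 12^35 (mod 71).
12^2 ≡ 2 (mod 71)
12^4 ≡ 4 (mod 71)
12^8 ≡ 16 (mod 71)
12^16 ≡ 43 (mod 71)
12^32 ≡ 3 (mod 71)
12^35 = 12^(32+2+1) ≡ 1 (mod 71).
Result is 1, so (12/71) = 1.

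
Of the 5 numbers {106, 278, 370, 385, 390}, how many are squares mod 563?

3

(106/563) = +1 → QR.
(278/563) = +1 → QR.
(370/563) = -1 → non-residue.
(385/563) = -1 → non-residue.
(390/563) = +1 → QR.
Total quadratic residues among the 5: 3.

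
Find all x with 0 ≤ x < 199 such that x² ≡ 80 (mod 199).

94, 105

Since 199 ≡ 3 (mod 4), a square root of 80 is 80^((199+1)/4) = 80^50 mod 199.
Repeated squaring: 80^2≡32, 80^4≡29, 80^8≡45, 80^16≡35, 80^32≡31 (mod 199).
80^50 = 80^(32+16+2) ≡ 94 (mod 199).
Check: 94² = 8836 ≡ 80 (mod 199). The two roots are 94 and 105.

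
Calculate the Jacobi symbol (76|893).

0

Pull out 2^2: since 893 ≡ 5 (mod 8), (2/893) = -1, so (2/893)^2 = +1.
Reciprocity: 19 ≡ 3 and 893 ≡ 1 (mod 4), so (19/893) = +(893/19).
Reduce top mod 19: now compute (0/19).
Top reduces to 0: gcd > 1, so the symbol is 0.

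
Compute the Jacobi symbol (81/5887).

Reciprocity: 81 ≡ 1 and 5887 ≡ 3 (mod 4), so (81/5887) = +(5887/81).
Reduce top mod 81: now compute (55/81).
Reciprocity: 55 ≡ 3 and 81 ≡ 1 (mod 4), so (55/81) = +(81/55).
Reduce top mod 55: now compute (26/55).
Pull out 2: since 55 ≡ 7 (mod 8), (2/55) = +1.
Reciprocity: 13 ≡ 1 and 55 ≡ 3 (mod 4), so (13/55) = +(55/13).
Reduce top mod 13: now compute (3/13).
Reciprocity: 3 ≡ 3 and 13 ≡ 1 (mod 4), so (3/13) = +(13/3).
Reduce top mod 3: now compute (1/3).
Reached (1/3) = 1. Collecting the sign flips along the way, the symbol is +1.

1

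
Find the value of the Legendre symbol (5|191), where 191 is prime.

1

Reciprocity: 5 ≡ 1 and 191 ≡ 3 (mod 4), so (5/191) = +(191/5).
Reduce top mod 5: now compute (1/5).
Reached (1/5) = 1. Collecting the sign flips along the way, the symbol is +1.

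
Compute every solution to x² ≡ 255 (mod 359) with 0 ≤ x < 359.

Since 359 ≡ 3 (mod 4), a square root of 255 is 255^((359+1)/4) = 255^90 mod 359.
Repeated squaring: 255^2≡46, 255^4≡321, 255^8≡8, 255^16≡64, 255^32≡147, 255^64≡69 (mod 359).
255^90 = 255^(64+16+8+2) ≡ 254 (mod 359).
Check: 254² = 64516 ≡ 255 (mod 359). The two roots are 105 and 254.

105, 254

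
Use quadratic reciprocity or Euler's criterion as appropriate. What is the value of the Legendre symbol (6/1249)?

Pull out 2: since 1249 ≡ 1 (mod 8), (2/1249) = +1.
Reciprocity: 3 ≡ 3 and 1249 ≡ 1 (mod 4), so (3/1249) = +(1249/3).
Reduce top mod 3: now compute (1/3).
Reached (1/3) = 1. Collecting the sign flips along the way, the symbol is +1.

1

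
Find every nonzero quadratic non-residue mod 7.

Square k = 1,…,3 (k and 7−k give the same square):
1²=1, 2²=4, 3²≡2 (mod 7).
The residues are {1, 2, 4}; the non-residues are the remaining 3 nonzero classes.

3, 5, 6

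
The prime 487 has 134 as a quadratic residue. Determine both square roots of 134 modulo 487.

Since 487 ≡ 3 (mod 4), a square root of 134 is 134^((487+1)/4) = 134^122 mod 487.
Repeated squaring: 134^2≡424, 134^4≡73, 134^8≡459, 134^16≡297, 134^32≡62, 134^64≡435 (mod 487).
134^122 = 134^(64+32+16+8+2) ≡ 240 (mod 487).
Check: 240² = 57600 ≡ 134 (mod 487). The two roots are 240 and 247.

240, 247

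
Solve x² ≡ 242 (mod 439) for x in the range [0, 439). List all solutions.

208, 231

Since 439 ≡ 3 (mod 4), a square root of 242 is 242^((439+1)/4) = 242^110 mod 439.
Repeated squaring: 242^2≡177, 242^4≡160, 242^8≡138, 242^16≡167, 242^32≡232, 242^64≡266 (mod 439).
242^110 = 242^(64+32+8+4+2) ≡ 208 (mod 439).
Check: 208² = 43264 ≡ 242 (mod 439). The two roots are 208 and 231.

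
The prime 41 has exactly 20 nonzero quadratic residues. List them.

1 2 4 5 8 9 10 16 18 20 21 23 25 31 32 33 36 37 39 40

Square k = 1,…,20 (k and 41−k give the same square):
1²=1, 2²=4, 3²=9, 4²=16, 5²=25, 6²=36, 7²≡8, 8²≡23, 9²≡40, 10²≡18, 11²≡39, 12²≡21, 13²≡5, 14²≡32, 15²≡20, 16²≡10, 17²≡2, 18²≡37, 19²≡33, 20²≡31 (mod 41).
So the quadratic residues mod 41 are {1, 2, 4, 5, 8, 9, 10, 16, 18, 20, 21, 23, 25, 31, 32, 33, 36, 37, 39, 40}.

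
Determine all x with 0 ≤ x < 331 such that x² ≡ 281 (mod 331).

Since 331 ≡ 3 (mod 4), a square root of 281 is 281^((331+1)/4) = 281^83 mod 331.
Repeated squaring: 281^2≡183, 281^4≡58, 281^8≡54, 281^16≡268, 281^32≡328, 281^64≡9 (mod 331).
281^83 = 281^(64+16+2+1) ≡ 287 (mod 331).
Check: 287² = 82369 ≡ 281 (mod 331). The two roots are 44 and 287.

44, 287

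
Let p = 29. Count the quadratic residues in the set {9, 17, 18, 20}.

(9/29) = +1 → QR.
(17/29) = -1 → non-residue.
(18/29) = -1 → non-residue.
(20/29) = +1 → QR.
Total quadratic residues among the 4: 2.

2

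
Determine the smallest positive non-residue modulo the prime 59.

(2/59) = −1, so 2 is the smallest positive non-residue mod 59.

2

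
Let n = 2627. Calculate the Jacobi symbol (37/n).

0

Reciprocity: 37 ≡ 1 and 2627 ≡ 3 (mod 4), so (37/2627) = +(2627/37).
Reduce top mod 37: now compute (0/37).
Top reduces to 0: gcd > 1, so the symbol is 0.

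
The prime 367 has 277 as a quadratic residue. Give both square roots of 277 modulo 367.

160, 207

Since 367 ≡ 3 (mod 4), a square root of 277 is 277^((367+1)/4) = 277^92 mod 367.
Repeated squaring: 277^2≡26, 277^4≡309, 277^8≡61, 277^16≡51, 277^32≡32, 277^64≡290 (mod 367).
277^92 = 277^(64+16+8+4) ≡ 207 (mod 367).
Check: 207² = 42849 ≡ 277 (mod 367). The two roots are 160 and 207.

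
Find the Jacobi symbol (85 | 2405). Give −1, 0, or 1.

0

Reciprocity: 85 ≡ 1 and 2405 ≡ 1 (mod 4), so (85/2405) = +(2405/85).
Reduce top mod 85: now compute (25/85).
Reciprocity: 25 ≡ 1 and 85 ≡ 1 (mod 4), so (25/85) = +(85/25).
Reduce top mod 25: now compute (10/25).
Pull out 2: since 25 ≡ 1 (mod 8), (2/25) = +1.
Reciprocity: 5 ≡ 1 and 25 ≡ 1 (mod 4), so (5/25) = +(25/5).
Reduce top mod 5: now compute (0/5).
Top reduces to 0: gcd > 1, so the symbol is 0.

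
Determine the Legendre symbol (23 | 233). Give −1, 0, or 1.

1

Euler's criterion: (23/233) ≡ 23^116 (mod 233).
23^2 ≡ 63 (mod 233)
23^4 ≡ 8 (mod 233)
23^8 ≡ 64 (mod 233)
23^16 ≡ 135 (mod 233)
23^32 ≡ 51 (mod 233)
23^64 ≡ 38 (mod 233)
23^116 = 23^(64+32+16+4) ≡ 1 (mod 233).
Result is 1, so (23/233) = 1.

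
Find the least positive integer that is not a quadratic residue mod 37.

2

(2/37) = −1, so 2 is the smallest positive non-residue mod 37.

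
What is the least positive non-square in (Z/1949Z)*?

(2/1949) = −1, so 2 is the smallest positive non-residue mod 1949.

2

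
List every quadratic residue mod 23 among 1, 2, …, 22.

Square k = 1,…,11 (k and 23−k give the same square):
1²=1, 2²=4, 3²=9, 4²=16, 5²≡2, 6²≡13, 7²≡3, 8²≡18, 9²≡12, 10²≡8, 11²≡6 (mod 23).
So the quadratic residues mod 23 are {1, 2, 3, 4, 6, 8, 9, 12, 13, 16, 18}.

1,2,3,4,6,8,9,12,13,16,18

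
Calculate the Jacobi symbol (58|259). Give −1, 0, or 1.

Pull out 2: since 259 ≡ 3 (mod 8), (2/259) = -1.
Reciprocity: 29 ≡ 1 and 259 ≡ 3 (mod 4), so (29/259) = +(259/29).
Reduce top mod 29: now compute (27/29).
Reciprocity: 27 ≡ 3 and 29 ≡ 1 (mod 4), so (27/29) = +(29/27).
Reduce top mod 27: now compute (2/27).
Pull out 2: since 27 ≡ 3 (mod 8), (2/27) = -1.
Reached (1/27) = 1. Collecting the sign flips along the way, the symbol is +1.

1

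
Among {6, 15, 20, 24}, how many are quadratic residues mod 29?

3

(6/29) = +1 → QR.
(15/29) = -1 → non-residue.
(20/29) = +1 → QR.
(24/29) = +1 → QR.
Total quadratic residues among the 4: 3.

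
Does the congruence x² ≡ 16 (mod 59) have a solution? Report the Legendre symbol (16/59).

1

Pull out 2^4: since 59 ≡ 3 (mod 8), (2/59) = -1, so (2/59)^4 = +1.
Reached (1/59) = 1. Collecting the sign flips along the way, the symbol is +1.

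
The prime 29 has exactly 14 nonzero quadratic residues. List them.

1, 4, 5, 6, 7, 9, 13, 16, 20, 22, 23, 24, 25, 28

Square k = 1,…,14 (k and 29−k give the same square):
1²=1, 2²=4, 3²=9, 4²=16, 5²=25, 6²≡7, 7²≡20, 8²≡6, 9²≡23, 10²≡13, 11²≡5, 12²≡28, 13²≡24, 14²≡22 (mod 29).
So the quadratic residues mod 29 are {1, 4, 5, 6, 7, 9, 13, 16, 20, 22, 23, 24, 25, 28}.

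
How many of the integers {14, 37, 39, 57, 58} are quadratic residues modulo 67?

3

(14/67) = +1 → QR.
(37/67) = +1 → QR.
(39/67) = +1 → QR.
(57/67) = -1 → non-residue.
(58/67) = -1 → non-residue.
Total quadratic residues among the 5: 3.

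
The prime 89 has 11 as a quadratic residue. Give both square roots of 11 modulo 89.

89 ≡ 1 (mod 4), so we find a root by search.
Trying successive values, 10² = 100 ≡ 11 (mod 89). The other root is 89 − 10 = 79.

10, 79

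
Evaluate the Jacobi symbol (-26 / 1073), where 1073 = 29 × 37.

-1

First reduce: -26 ≡ 1047 (mod 1073).
Reciprocity: 1047 ≡ 3 and 1073 ≡ 1 (mod 4), so (1047/1073) = +(1073/1047).
Reduce top mod 1047: now compute (26/1047).
Pull out 2: since 1047 ≡ 7 (mod 8), (2/1047) = +1.
Reciprocity: 13 ≡ 1 and 1047 ≡ 3 (mod 4), so (13/1047) = +(1047/13).
Reduce top mod 13: now compute (7/13).
Reciprocity: 7 ≡ 3 and 13 ≡ 1 (mod 4), so (7/13) = +(13/7).
Reduce top mod 7: now compute (6/7).
Pull out 2: since 7 ≡ 7 (mod 8), (2/7) = +1.
Reciprocity: 3 ≡ 3 and 7 ≡ 3 (mod 4), so (3/7) = −(7/3).
Reduce top mod 3: now compute (1/3).
Reached (1/3) = 1. Collecting the sign flips along the way, the symbol is -1.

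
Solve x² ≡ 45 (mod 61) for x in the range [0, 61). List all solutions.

17, 44

61 ≡ 1 (mod 4), so we find a root by search.
Trying successive values, 17² = 289 ≡ 45 (mod 61). The other root is 61 − 17 = 44.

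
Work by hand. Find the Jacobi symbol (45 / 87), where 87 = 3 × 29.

0

Reciprocity: 45 ≡ 1 and 87 ≡ 3 (mod 4), so (45/87) = +(87/45).
Reduce top mod 45: now compute (42/45).
Pull out 2: since 45 ≡ 5 (mod 8), (2/45) = -1.
Reciprocity: 21 ≡ 1 and 45 ≡ 1 (mod 4), so (21/45) = +(45/21).
Reduce top mod 21: now compute (3/21).
Reciprocity: 3 ≡ 3 and 21 ≡ 1 (mod 4), so (3/21) = +(21/3).
Reduce top mod 3: now compute (0/3).
Top reduces to 0: gcd > 1, so the symbol is 0.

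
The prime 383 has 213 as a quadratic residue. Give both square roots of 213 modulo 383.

82, 301

Since 383 ≡ 3 (mod 4), a square root of 213 is 213^((383+1)/4) = 213^96 mod 383.
Repeated squaring: 213^2≡175, 213^4≡368, 213^8≡225, 213^16≡69, 213^32≡165, 213^64≡32 (mod 383).
213^96 = 213^(64+32) ≡ 301 (mod 383).
Check: 301² = 90601 ≡ 213 (mod 383). The two roots are 82 and 301.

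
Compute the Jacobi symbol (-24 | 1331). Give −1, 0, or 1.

First reduce: -24 ≡ 1307 (mod 1331).
Reciprocity: 1307 ≡ 3 and 1331 ≡ 3 (mod 4), so (1307/1331) = −(1331/1307).
Reduce top mod 1307: now compute (24/1307).
Pull out 2^3: since 1307 ≡ 3 (mod 8), (2/1307) = -1, so (2/1307)^3 = -1.
Reciprocity: 3 ≡ 3 and 1307 ≡ 3 (mod 4), so (3/1307) = −(1307/3).
Reduce top mod 3: now compute (2/3).
Pull out 2: since 3 ≡ 3 (mod 8), (2/3) = -1.
Reached (1/3) = 1. Collecting the sign flips along the way, the symbol is +1.

1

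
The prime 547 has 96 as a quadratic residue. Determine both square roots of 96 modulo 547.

251, 296

Since 547 ≡ 3 (mod 4), a square root of 96 is 96^((547+1)/4) = 96^137 mod 547.
Repeated squaring: 96^2≡464, 96^4≡325, 96^8≡54, 96^16≡181, 96^32≡488, 96^64≡199, 96^128≡217 (mod 547).
96^137 = 96^(128+8+1) ≡ 296 (mod 547).
Check: 296² = 87616 ≡ 96 (mod 547). The two roots are 251 and 296.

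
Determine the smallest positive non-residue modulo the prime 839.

11

(2/839) = +1, so 2 is a residue.
(3/839) = +1, so 3 is a residue.
(4/839) = +1, so 4 is a residue.
(5/839) = +1, so 5 is a residue.
(6/839) = +1, so 6 is a residue.
(7/839) = +1, so 7 is a residue.
(8/839) = +1, so 8 is a residue.
(9/839) = +1, so 9 is a residue.
(10/839) = +1, so 10 is a residue.
(11/839) = −1, so 11 is the smallest positive non-residue mod 839.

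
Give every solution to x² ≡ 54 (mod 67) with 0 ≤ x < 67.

11, 56

Since 67 ≡ 3 (mod 4), a square root of 54 is 54^((67+1)/4) = 54^17 mod 67.
Repeated squaring: 54^2≡35, 54^4≡19, 54^8≡26, 54^16≡6 (mod 67).
54^17 = 54^(16+1) ≡ 56 (mod 67).
Check: 56² = 3136 ≡ 54 (mod 67). The two roots are 11 and 56.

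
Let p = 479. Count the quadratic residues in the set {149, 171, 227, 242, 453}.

2

(149/479) = -1 → non-residue.
(171/479) = -1 → non-residue.
(227/479) = -1 → non-residue.
(242/479) = +1 → QR.
(453/479) = +1 → QR.
Total quadratic residues among the 5: 2.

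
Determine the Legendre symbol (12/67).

Euler's criterion: (12/67) ≡ 12^33 (mod 67).
12^2 ≡ 10 (mod 67)
12^4 ≡ 33 (mod 67)
12^8 ≡ 17 (mod 67)
12^16 ≡ 21 (mod 67)
12^32 ≡ 39 (mod 67)
12^33 = 12^(32+1) ≡ 66 (mod 67).
Result is 66 ≡ −1, so (12/67) = −1.

-1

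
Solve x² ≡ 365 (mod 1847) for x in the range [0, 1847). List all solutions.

Since 1847 ≡ 3 (mod 4), a square root of 365 is 365^((1847+1)/4) = 365^462 mod 1847.
Repeated squaring: 365^2≡241, 365^4≡824, 365^8≡1127, 365^16≡1240, 365^32≡896, 365^64≡1218, 365^128≡383, 365^256≡776 (mod 1847).
365^462 = 365^(256+128+64+8+4+2) ≡ 1351 (mod 1847).
Check: 1351² = 1825201 ≡ 365 (mod 1847). The two roots are 496 and 1351.

496, 1351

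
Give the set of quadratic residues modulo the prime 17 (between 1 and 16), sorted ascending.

Square k = 1,…,8 (k and 17−k give the same square):
1²=1, 2²=4, 3²=9, 4²=16, 5²≡8, 6²≡2, 7²≡15, 8²≡13 (mod 17).
So the quadratic residues mod 17 are {1, 2, 4, 8, 9, 13, 15, 16}.

1 2 4 8 9 13 15 16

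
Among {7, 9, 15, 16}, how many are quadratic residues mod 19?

(7/19) = +1 → QR.
(9/19) = +1 → QR.
(15/19) = -1 → non-residue.
(16/19) = +1 → QR.
Total quadratic residues among the 4: 3.

3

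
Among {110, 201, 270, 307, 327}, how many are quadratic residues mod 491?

0

(110/491) = -1 → non-residue.
(201/491) = -1 → non-residue.
(270/491) = -1 → non-residue.
(307/491) = -1 → non-residue.
(327/491) = -1 → non-residue.
Total quadratic residues among the 5: 0.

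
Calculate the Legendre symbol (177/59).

0

First reduce: 177 ≡ 0 (mod 59).
Top reduces to 0: gcd > 1, so the symbol is 0.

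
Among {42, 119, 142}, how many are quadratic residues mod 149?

3

(42/149) = +1 → QR.
(119/149) = +1 → QR.
(142/149) = +1 → QR.
Total quadratic residues among the 3: 3.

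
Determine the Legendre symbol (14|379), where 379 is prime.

1

Euler's criterion: (14/379) ≡ 14^189 (mod 379).
14^2 ≡ 196 (mod 379)
14^4 ≡ 137 (mod 379)
14^8 ≡ 198 (mod 379)
14^16 ≡ 167 (mod 379)
14^32 ≡ 222 (mod 379)
14^64 ≡ 14 (mod 379)
14^128 ≡ 196 (mod 379)
14^189 = 14^(128+32+16+8+4+1) ≡ 1 (mod 379).
Result is 1, so (14/379) = 1.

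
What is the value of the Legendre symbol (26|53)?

-1

Euler's criterion: (26/53) ≡ 26^26 (mod 53).
26^2 ≡ 40 (mod 53)
26^4 ≡ 10 (mod 53)
26^8 ≡ 47 (mod 53)
26^16 ≡ 36 (mod 53)
26^26 = 26^(16+8+2) ≡ 52 (mod 53).
Result is 52 ≡ −1, so (26/53) = −1.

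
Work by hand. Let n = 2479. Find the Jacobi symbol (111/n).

Reciprocity: 111 ≡ 3 and 2479 ≡ 3 (mod 4), so (111/2479) = −(2479/111).
Reduce top mod 111: now compute (37/111).
Reciprocity: 37 ≡ 1 and 111 ≡ 3 (mod 4), so (37/111) = +(111/37).
Reduce top mod 37: now compute (0/37).
Top reduces to 0: gcd > 1, so the symbol is 0.

0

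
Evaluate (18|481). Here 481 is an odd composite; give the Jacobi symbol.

Pull out 2: since 481 ≡ 1 (mod 8), (2/481) = +1.
Reciprocity: 9 ≡ 1 and 481 ≡ 1 (mod 4), so (9/481) = +(481/9).
Reduce top mod 9: now compute (4/9).
Pull out 2^2: since 9 ≡ 1 (mod 8), (2/9) = +1, so (2/9)^2 = +1.
Reached (1/9) = 1. Collecting the sign flips along the way, the symbol is +1.

1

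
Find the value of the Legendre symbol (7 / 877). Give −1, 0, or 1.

1

Reciprocity: 7 ≡ 3 and 877 ≡ 1 (mod 4), so (7/877) = +(877/7).
Reduce top mod 7: now compute (2/7).
Pull out 2: since 7 ≡ 7 (mod 8), (2/7) = +1.
Reached (1/7) = 1. Collecting the sign flips along the way, the symbol is +1.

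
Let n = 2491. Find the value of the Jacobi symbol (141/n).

Reciprocity: 141 ≡ 1 and 2491 ≡ 3 (mod 4), so (141/2491) = +(2491/141).
Reduce top mod 141: now compute (94/141).
Pull out 2: since 141 ≡ 5 (mod 8), (2/141) = -1.
Reciprocity: 47 ≡ 3 and 141 ≡ 1 (mod 4), so (47/141) = +(141/47).
Reduce top mod 47: now compute (0/47).
Top reduces to 0: gcd > 1, so the symbol is 0.

0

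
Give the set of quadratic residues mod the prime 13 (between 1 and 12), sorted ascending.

1, 3, 4, 9, 10, 12

Square k = 1,…,6 (k and 13−k give the same square):
1²=1, 2²=4, 3²=9, 4²≡3, 5²≡12, 6²≡10 (mod 13).
So the quadratic residues mod 13 are {1, 3, 4, 9, 10, 12}.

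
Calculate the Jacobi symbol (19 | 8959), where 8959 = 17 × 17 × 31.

Reciprocity: 19 ≡ 3 and 8959 ≡ 3 (mod 4), so (19/8959) = −(8959/19).
Reduce top mod 19: now compute (10/19).
Pull out 2: since 19 ≡ 3 (mod 8), (2/19) = -1.
Reciprocity: 5 ≡ 1 and 19 ≡ 3 (mod 4), so (5/19) = +(19/5).
Reduce top mod 5: now compute (4/5).
Pull out 2^2: since 5 ≡ 5 (mod 8), (2/5) = -1, so (2/5)^2 = +1.
Reached (1/5) = 1. Collecting the sign flips along the way, the symbol is +1.

1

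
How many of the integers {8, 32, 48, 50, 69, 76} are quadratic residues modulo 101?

(8/101) = -1 → non-residue.
(32/101) = -1 → non-residue.
(48/101) = -1 → non-residue.
(50/101) = -1 → non-residue.
(69/101) = -1 → non-residue.
(76/101) = +1 → QR.
Total quadratic residues among the 6: 1.

1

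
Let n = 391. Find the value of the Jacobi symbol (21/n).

-1

Reciprocity: 21 ≡ 1 and 391 ≡ 3 (mod 4), so (21/391) = +(391/21).
Reduce top mod 21: now compute (13/21).
Reciprocity: 13 ≡ 1 and 21 ≡ 1 (mod 4), so (13/21) = +(21/13).
Reduce top mod 13: now compute (8/13).
Pull out 2^3: since 13 ≡ 5 (mod 8), (2/13) = -1, so (2/13)^3 = -1.
Reached (1/13) = 1. Collecting the sign flips along the way, the symbol is -1.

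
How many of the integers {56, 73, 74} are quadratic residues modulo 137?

3

(56/137) = +1 → QR.
(73/137) = +1 → QR.
(74/137) = +1 → QR.
Total quadratic residues among the 3: 3.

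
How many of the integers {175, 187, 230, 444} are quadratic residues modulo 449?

(175/449) = +1 → QR.
(187/449) = -1 → non-residue.
(230/449) = +1 → QR.
(444/449) = +1 → QR.
Total quadratic residues among the 4: 3.

3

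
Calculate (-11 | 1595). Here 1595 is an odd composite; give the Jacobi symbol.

First reduce: -11 ≡ 1584 (mod 1595).
Pull out 2^4: since 1595 ≡ 3 (mod 8), (2/1595) = -1, so (2/1595)^4 = +1.
Reciprocity: 99 ≡ 3 and 1595 ≡ 3 (mod 4), so (99/1595) = −(1595/99).
Reduce top mod 99: now compute (11/99).
Reciprocity: 11 ≡ 3 and 99 ≡ 3 (mod 4), so (11/99) = −(99/11).
Reduce top mod 11: now compute (0/11).
Top reduces to 0: gcd > 1, so the symbol is 0.

0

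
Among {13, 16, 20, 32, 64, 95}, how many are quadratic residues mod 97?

(13/97) = -1 → non-residue.
(16/97) = +1 → QR.
(20/97) = -1 → non-residue.
(32/97) = +1 → QR.
(64/97) = +1 → QR.
(95/97) = +1 → QR.
Total quadratic residues among the 6: 4.

4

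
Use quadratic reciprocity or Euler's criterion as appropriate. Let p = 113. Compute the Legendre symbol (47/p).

Reciprocity: 47 ≡ 3 and 113 ≡ 1 (mod 4), so (47/113) = +(113/47).
Reduce top mod 47: now compute (19/47).
Reciprocity: 19 ≡ 3 and 47 ≡ 3 (mod 4), so (19/47) = −(47/19).
Reduce top mod 19: now compute (9/19).
Reciprocity: 9 ≡ 1 and 19 ≡ 3 (mod 4), so (9/19) = +(19/9).
Reduce top mod 9: now compute (1/9).
Reached (1/9) = 1. Collecting the sign flips along the way, the symbol is -1.

-1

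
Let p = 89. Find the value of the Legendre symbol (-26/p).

First reduce: -26 ≡ 63 (mod 89).
Reciprocity: 63 ≡ 3 and 89 ≡ 1 (mod 4), so (63/89) = +(89/63).
Reduce top mod 63: now compute (26/63).
Pull out 2: since 63 ≡ 7 (mod 8), (2/63) = +1.
Reciprocity: 13 ≡ 1 and 63 ≡ 3 (mod 4), so (13/63) = +(63/13).
Reduce top mod 13: now compute (11/13).
Reciprocity: 11 ≡ 3 and 13 ≡ 1 (mod 4), so (11/13) = +(13/11).
Reduce top mod 11: now compute (2/11).
Pull out 2: since 11 ≡ 3 (mod 8), (2/11) = -1.
Reached (1/11) = 1. Collecting the sign flips along the way, the symbol is -1.

-1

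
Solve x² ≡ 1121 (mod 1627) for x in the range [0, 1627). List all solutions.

Since 1627 ≡ 3 (mod 4), a square root of 1121 is 1121^((1627+1)/4) = 1121^407 mod 1627.
Repeated squaring: 1121^2≡597, 1121^4≡96, 1121^8≡1081, 1121^16≡375, 1121^32≡703, 1121^64≡1228, 1121^128≡1382, 1121^256≡1453 (mod 1627).
1121^407 = 1121^(256+128+16+4+2+1) ≡ 1245 (mod 1627).
Check: 1245² = 1550025 ≡ 1121 (mod 1627). The two roots are 382 and 1245.

382, 1245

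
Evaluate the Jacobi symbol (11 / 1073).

Reciprocity: 11 ≡ 3 and 1073 ≡ 1 (mod 4), so (11/1073) = +(1073/11).
Reduce top mod 11: now compute (6/11).
Pull out 2: since 11 ≡ 3 (mod 8), (2/11) = -1.
Reciprocity: 3 ≡ 3 and 11 ≡ 3 (mod 4), so (3/11) = −(11/3).
Reduce top mod 3: now compute (2/3).
Pull out 2: since 3 ≡ 3 (mod 8), (2/3) = -1.
Reached (1/3) = 1. Collecting the sign flips along the way, the symbol is -1.

-1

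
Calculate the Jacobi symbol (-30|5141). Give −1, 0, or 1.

First reduce: -30 ≡ 5111 (mod 5141).
Reciprocity: 5111 ≡ 3 and 5141 ≡ 1 (mod 4), so (5111/5141) = +(5141/5111).
Reduce top mod 5111: now compute (30/5111).
Pull out 2: since 5111 ≡ 7 (mod 8), (2/5111) = +1.
Reciprocity: 15 ≡ 3 and 5111 ≡ 3 (mod 4), so (15/5111) = −(5111/15).
Reduce top mod 15: now compute (11/15).
Reciprocity: 11 ≡ 3 and 15 ≡ 3 (mod 4), so (11/15) = −(15/11).
Reduce top mod 11: now compute (4/11).
Pull out 2^2: since 11 ≡ 3 (mod 8), (2/11) = -1, so (2/11)^2 = +1.
Reached (1/11) = 1. Collecting the sign flips along the way, the symbol is +1.

1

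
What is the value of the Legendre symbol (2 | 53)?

-1

Euler's criterion: (2/53) ≡ 2^26 (mod 53).
2^2 ≡ 4 (mod 53)
2^4 ≡ 16 (mod 53)
2^8 ≡ 44 (mod 53)
2^16 ≡ 28 (mod 53)
2^26 = 2^(16+8+2) ≡ 52 (mod 53).
Result is 52 ≡ −1, so (2/53) = −1.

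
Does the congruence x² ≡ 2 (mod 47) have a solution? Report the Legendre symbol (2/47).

1

Euler's criterion: (2/47) ≡ 2^23 (mod 47).
2^2 ≡ 4 (mod 47)
2^4 ≡ 16 (mod 47)
2^8 ≡ 21 (mod 47)
2^16 ≡ 18 (mod 47)
2^23 = 2^(16+4+2+1) ≡ 1 (mod 47).
Result is 1, so (2/47) = 1.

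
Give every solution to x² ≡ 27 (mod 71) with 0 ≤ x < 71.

13, 58

Since 71 ≡ 3 (mod 4), a square root of 27 is 27^((71+1)/4) = 27^18 mod 71.
Repeated squaring: 27^2≡19, 27^4≡6, 27^8≡36, 27^16≡18 (mod 71).
27^18 = 27^(16+2) ≡ 58 (mod 71).
Check: 58² = 3364 ≡ 27 (mod 71). The two roots are 13 and 58.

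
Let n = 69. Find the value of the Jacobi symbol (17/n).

Reciprocity: 17 ≡ 1 and 69 ≡ 1 (mod 4), so (17/69) = +(69/17).
Reduce top mod 17: now compute (1/17).
Reached (1/17) = 1. Collecting the sign flips along the way, the symbol is +1.

1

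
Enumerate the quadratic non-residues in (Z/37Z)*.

2 5 6 8 13 14 15 17 18 19 20 22 23 24 29 31 32 35

Square k = 1,…,18 (k and 37−k give the same square):
1²=1, 2²=4, 3²=9, 4²=16, 5²=25, 6²=36, 7²≡12, 8²≡27, 9²≡7, 10²≡26, 11²≡10, 12²≡33, 13²≡21, 14²≡11, 15²≡3, 16²≡34, 17²≡30, 18²≡28 (mod 37).
The residues are {1, 3, 4, 7, 9, 10, 11, 12, 16, 21, 25, 26, 27, 28, 30, 33, 34, 36}; the non-residues are the remaining 18 nonzero classes.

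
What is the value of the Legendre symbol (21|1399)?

-1

Reciprocity: 21 ≡ 1 and 1399 ≡ 3 (mod 4), so (21/1399) = +(1399/21).
Reduce top mod 21: now compute (13/21).
Reciprocity: 13 ≡ 1 and 21 ≡ 1 (mod 4), so (13/21) = +(21/13).
Reduce top mod 13: now compute (8/13).
Pull out 2^3: since 13 ≡ 5 (mod 8), (2/13) = -1, so (2/13)^3 = -1.
Reached (1/13) = 1. Collecting the sign flips along the way, the symbol is -1.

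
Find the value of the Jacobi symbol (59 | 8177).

Reciprocity: 59 ≡ 3 and 8177 ≡ 1 (mod 4), so (59/8177) = +(8177/59).
Reduce top mod 59: now compute (35/59).
Reciprocity: 35 ≡ 3 and 59 ≡ 3 (mod 4), so (35/59) = −(59/35).
Reduce top mod 35: now compute (24/35).
Pull out 2^3: since 35 ≡ 3 (mod 8), (2/35) = -1, so (2/35)^3 = -1.
Reciprocity: 3 ≡ 3 and 35 ≡ 3 (mod 4), so (3/35) = −(35/3).
Reduce top mod 3: now compute (2/3).
Pull out 2: since 3 ≡ 3 (mod 8), (2/3) = -1.
Reached (1/3) = 1. Collecting the sign flips along the way, the symbol is +1.

1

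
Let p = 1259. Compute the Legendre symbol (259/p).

1

Reciprocity: 259 ≡ 3 and 1259 ≡ 3 (mod 4), so (259/1259) = −(1259/259).
Reduce top mod 259: now compute (223/259).
Reciprocity: 223 ≡ 3 and 259 ≡ 3 (mod 4), so (223/259) = −(259/223).
Reduce top mod 223: now compute (36/223).
Pull out 2^2: since 223 ≡ 7 (mod 8), (2/223) = +1, so (2/223)^2 = +1.
Reciprocity: 9 ≡ 1 and 223 ≡ 3 (mod 4), so (9/223) = +(223/9).
Reduce top mod 9: now compute (7/9).
Reciprocity: 7 ≡ 3 and 9 ≡ 1 (mod 4), so (7/9) = +(9/7).
Reduce top mod 7: now compute (2/7).
Pull out 2: since 7 ≡ 7 (mod 8), (2/7) = +1.
Reached (1/7) = 1. Collecting the sign flips along the way, the symbol is +1.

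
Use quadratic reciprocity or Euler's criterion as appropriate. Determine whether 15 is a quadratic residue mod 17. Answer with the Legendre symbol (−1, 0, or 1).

1

Reciprocity: 15 ≡ 3 and 17 ≡ 1 (mod 4), so (15/17) = +(17/15).
Reduce top mod 15: now compute (2/15).
Pull out 2: since 15 ≡ 7 (mod 8), (2/15) = +1.
Reached (1/15) = 1. Collecting the sign flips along the way, the symbol is +1.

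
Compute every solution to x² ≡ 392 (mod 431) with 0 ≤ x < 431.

Since 431 ≡ 3 (mod 4), a square root of 392 is 392^((431+1)/4) = 392^108 mod 431.
Repeated squaring: 392^2≡228, 392^4≡264, 392^8≡305, 392^16≡360, 392^32≡300, 392^64≡352 (mod 431).
392^108 = 392^(64+32+8+4) ≡ 46 (mod 431).
Check: 46² = 2116 ≡ 392 (mod 431). The two roots are 46 and 385.

46, 385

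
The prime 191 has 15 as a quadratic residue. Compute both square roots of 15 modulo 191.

46, 145

Since 191 ≡ 3 (mod 4), a square root of 15 is 15^((191+1)/4) = 15^48 mod 191.
Repeated squaring: 15^2≡34, 15^4≡10, 15^8≡100, 15^16≡68, 15^32≡40 (mod 191).
15^48 = 15^(32+16) ≡ 46 (mod 191).
Check: 46² = 2116 ≡ 15 (mod 191). The two roots are 46 and 145.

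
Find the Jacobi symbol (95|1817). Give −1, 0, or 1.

1

Reciprocity: 95 ≡ 3 and 1817 ≡ 1 (mod 4), so (95/1817) = +(1817/95).
Reduce top mod 95: now compute (12/95).
Pull out 2^2: since 95 ≡ 7 (mod 8), (2/95) = +1, so (2/95)^2 = +1.
Reciprocity: 3 ≡ 3 and 95 ≡ 3 (mod 4), so (3/95) = −(95/3).
Reduce top mod 3: now compute (2/3).
Pull out 2: since 3 ≡ 3 (mod 8), (2/3) = -1.
Reached (1/3) = 1. Collecting the sign flips along the way, the symbol is +1.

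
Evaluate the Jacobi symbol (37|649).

-1

Reciprocity: 37 ≡ 1 and 649 ≡ 1 (mod 4), so (37/649) = +(649/37).
Reduce top mod 37: now compute (20/37).
Pull out 2^2: since 37 ≡ 5 (mod 8), (2/37) = -1, so (2/37)^2 = +1.
Reciprocity: 5 ≡ 1 and 37 ≡ 1 (mod 4), so (5/37) = +(37/5).
Reduce top mod 5: now compute (2/5).
Pull out 2: since 5 ≡ 5 (mod 8), (2/5) = -1.
Reached (1/5) = 1. Collecting the sign flips along the way, the symbol is -1.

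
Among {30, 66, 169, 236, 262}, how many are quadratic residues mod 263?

(30/263) = -1 → non-residue.
(66/263) = +1 → QR.
(169/263) = +1 → QR.
(236/263) = -1 → non-residue.
(262/263) = -1 → non-residue.
Total quadratic residues among the 5: 2.

2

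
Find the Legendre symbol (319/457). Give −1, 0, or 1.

Reciprocity: 319 ≡ 3 and 457 ≡ 1 (mod 4), so (319/457) = +(457/319).
Reduce top mod 319: now compute (138/319).
Pull out 2: since 319 ≡ 7 (mod 8), (2/319) = +1.
Reciprocity: 69 ≡ 1 and 319 ≡ 3 (mod 4), so (69/319) = +(319/69).
Reduce top mod 69: now compute (43/69).
Reciprocity: 43 ≡ 3 and 69 ≡ 1 (mod 4), so (43/69) = +(69/43).
Reduce top mod 43: now compute (26/43).
Pull out 2: since 43 ≡ 3 (mod 8), (2/43) = -1.
Reciprocity: 13 ≡ 1 and 43 ≡ 3 (mod 4), so (13/43) = +(43/13).
Reduce top mod 13: now compute (4/13).
Pull out 2^2: since 13 ≡ 5 (mod 8), (2/13) = -1, so (2/13)^2 = +1.
Reached (1/13) = 1. Collecting the sign flips along the way, the symbol is -1.

-1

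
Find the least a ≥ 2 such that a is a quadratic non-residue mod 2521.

(2/2521) = +1, so 2 is a residue.
(3/2521) = +1, so 3 is a residue.
(4/2521) = +1, so 4 is a residue.
(5/2521) = +1, so 5 is a residue.
(6/2521) = +1, so 6 is a residue.
(7/2521) = +1, so 7 is a residue.
(8/2521) = +1, so 8 is a residue.
(9/2521) = +1, so 9 is a residue.
(10/2521) = +1, so 10 is a residue.
(11/2521) = −1, so 11 is the smallest positive non-residue mod 2521.

11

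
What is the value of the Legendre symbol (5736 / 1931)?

-1

First reduce: 5736 ≡ 1874 (mod 1931).
Pull out 2: since 1931 ≡ 3 (mod 8), (2/1931) = -1.
Reciprocity: 937 ≡ 1 and 1931 ≡ 3 (mod 4), so (937/1931) = +(1931/937).
Reduce top mod 937: now compute (57/937).
Reciprocity: 57 ≡ 1 and 937 ≡ 1 (mod 4), so (57/937) = +(937/57).
Reduce top mod 57: now compute (25/57).
Reciprocity: 25 ≡ 1 and 57 ≡ 1 (mod 4), so (25/57) = +(57/25).
Reduce top mod 25: now compute (7/25).
Reciprocity: 7 ≡ 3 and 25 ≡ 1 (mod 4), so (7/25) = +(25/7).
Reduce top mod 7: now compute (4/7).
Pull out 2^2: since 7 ≡ 7 (mod 8), (2/7) = +1, so (2/7)^2 = +1.
Reached (1/7) = 1. Collecting the sign flips along the way, the symbol is -1.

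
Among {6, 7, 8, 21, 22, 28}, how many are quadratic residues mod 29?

4

(6/29) = +1 → QR.
(7/29) = +1 → QR.
(8/29) = -1 → non-residue.
(21/29) = -1 → non-residue.
(22/29) = +1 → QR.
(28/29) = +1 → QR.
Total quadratic residues among the 6: 4.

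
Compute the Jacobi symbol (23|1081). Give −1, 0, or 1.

Reciprocity: 23 ≡ 3 and 1081 ≡ 1 (mod 4), so (23/1081) = +(1081/23).
Reduce top mod 23: now compute (0/23).
Top reduces to 0: gcd > 1, so the symbol is 0.

0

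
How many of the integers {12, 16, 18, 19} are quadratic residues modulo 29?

1

(12/29) = -1 → non-residue.
(16/29) = +1 → QR.
(18/29) = -1 → non-residue.
(19/29) = -1 → non-residue.
Total quadratic residues among the 4: 1.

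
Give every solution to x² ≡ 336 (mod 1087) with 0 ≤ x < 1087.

129, 958

Since 1087 ≡ 3 (mod 4), a square root of 336 is 336^((1087+1)/4) = 336^272 mod 1087.
Repeated squaring: 336^2≡935, 336^4≡277, 336^8≡639, 336^16≡696, 336^32≡701, 336^64≡77, 336^128≡494, 336^256≡548 (mod 1087).
336^272 = 336^(256+16) ≡ 958 (mod 1087).
Check: 958² = 917764 ≡ 336 (mod 1087). The two roots are 129 and 958.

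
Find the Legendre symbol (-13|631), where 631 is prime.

First reduce: -13 ≡ 618 (mod 631).
Pull out 2: since 631 ≡ 7 (mod 8), (2/631) = +1.
Reciprocity: 309 ≡ 1 and 631 ≡ 3 (mod 4), so (309/631) = +(631/309).
Reduce top mod 309: now compute (13/309).
Reciprocity: 13 ≡ 1 and 309 ≡ 1 (mod 4), so (13/309) = +(309/13).
Reduce top mod 13: now compute (10/13).
Pull out 2: since 13 ≡ 5 (mod 8), (2/13) = -1.
Reciprocity: 5 ≡ 1 and 13 ≡ 1 (mod 4), so (5/13) = +(13/5).
Reduce top mod 5: now compute (3/5).
Reciprocity: 3 ≡ 3 and 5 ≡ 1 (mod 4), so (3/5) = +(5/3).
Reduce top mod 3: now compute (2/3).
Pull out 2: since 3 ≡ 3 (mod 8), (2/3) = -1.
Reached (1/3) = 1. Collecting the sign flips along the way, the symbol is +1.

1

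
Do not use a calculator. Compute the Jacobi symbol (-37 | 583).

First reduce: -37 ≡ 546 (mod 583).
Pull out 2: since 583 ≡ 7 (mod 8), (2/583) = +1.
Reciprocity: 273 ≡ 1 and 583 ≡ 3 (mod 4), so (273/583) = +(583/273).
Reduce top mod 273: now compute (37/273).
Reciprocity: 37 ≡ 1 and 273 ≡ 1 (mod 4), so (37/273) = +(273/37).
Reduce top mod 37: now compute (14/37).
Pull out 2: since 37 ≡ 5 (mod 8), (2/37) = -1.
Reciprocity: 7 ≡ 3 and 37 ≡ 1 (mod 4), so (7/37) = +(37/7).
Reduce top mod 7: now compute (2/7).
Pull out 2: since 7 ≡ 7 (mod 8), (2/7) = +1.
Reached (1/7) = 1. Collecting the sign flips along the way, the symbol is -1.

-1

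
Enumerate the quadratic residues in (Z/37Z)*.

Square k = 1,…,18 (k and 37−k give the same square):
1²=1, 2²=4, 3²=9, 4²=16, 5²=25, 6²=36, 7²≡12, 8²≡27, 9²≡7, 10²≡26, 11²≡10, 12²≡33, 13²≡21, 14²≡11, 15²≡3, 16²≡34, 17²≡30, 18²≡28 (mod 37).
So the quadratic residues mod 37 are {1, 3, 4, 7, 9, 10, 11, 12, 16, 21, 25, 26, 27, 28, 30, 33, 34, 36}.

1,3,4,7,9,10,11,12,16,21,25,26,27,28,30,33,34,36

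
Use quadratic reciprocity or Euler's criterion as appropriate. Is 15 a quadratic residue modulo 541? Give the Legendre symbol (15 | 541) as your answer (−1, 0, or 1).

Euler's criterion: (15/541) ≡ 15^270 (mod 541).
15^2 ≡ 225 (mod 541)
15^4 ≡ 312 (mod 541)
15^8 ≡ 505 (mod 541)
15^16 ≡ 214 (mod 541)
15^32 ≡ 352 (mod 541)
15^64 ≡ 15 (mod 541)
15^128 ≡ 225 (mod 541)
15^256 ≡ 312 (mod 541)
15^270 = 15^(256+8+4+2) ≡ 1 (mod 541).
Result is 1, so (15/541) = 1.

1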